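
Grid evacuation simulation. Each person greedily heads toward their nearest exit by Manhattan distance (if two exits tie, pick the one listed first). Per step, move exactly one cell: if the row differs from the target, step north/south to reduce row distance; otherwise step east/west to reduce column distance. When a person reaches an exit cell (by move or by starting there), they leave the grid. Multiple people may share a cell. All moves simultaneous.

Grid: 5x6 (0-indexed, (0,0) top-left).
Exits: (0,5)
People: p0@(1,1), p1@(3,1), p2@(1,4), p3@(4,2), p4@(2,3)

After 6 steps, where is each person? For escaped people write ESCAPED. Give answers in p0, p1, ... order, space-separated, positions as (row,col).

Step 1: p0:(1,1)->(0,1) | p1:(3,1)->(2,1) | p2:(1,4)->(0,4) | p3:(4,2)->(3,2) | p4:(2,3)->(1,3)
Step 2: p0:(0,1)->(0,2) | p1:(2,1)->(1,1) | p2:(0,4)->(0,5)->EXIT | p3:(3,2)->(2,2) | p4:(1,3)->(0,3)
Step 3: p0:(0,2)->(0,3) | p1:(1,1)->(0,1) | p2:escaped | p3:(2,2)->(1,2) | p4:(0,3)->(0,4)
Step 4: p0:(0,3)->(0,4) | p1:(0,1)->(0,2) | p2:escaped | p3:(1,2)->(0,2) | p4:(0,4)->(0,5)->EXIT
Step 5: p0:(0,4)->(0,5)->EXIT | p1:(0,2)->(0,3) | p2:escaped | p3:(0,2)->(0,3) | p4:escaped
Step 6: p0:escaped | p1:(0,3)->(0,4) | p2:escaped | p3:(0,3)->(0,4) | p4:escaped

ESCAPED (0,4) ESCAPED (0,4) ESCAPED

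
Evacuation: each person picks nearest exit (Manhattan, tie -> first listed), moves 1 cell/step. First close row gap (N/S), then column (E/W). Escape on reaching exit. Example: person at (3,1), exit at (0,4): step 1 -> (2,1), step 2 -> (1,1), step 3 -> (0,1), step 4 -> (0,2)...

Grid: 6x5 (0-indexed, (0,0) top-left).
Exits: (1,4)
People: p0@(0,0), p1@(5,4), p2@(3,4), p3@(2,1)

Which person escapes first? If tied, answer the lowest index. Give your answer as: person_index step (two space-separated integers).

Answer: 2 2

Derivation:
Step 1: p0:(0,0)->(1,0) | p1:(5,4)->(4,4) | p2:(3,4)->(2,4) | p3:(2,1)->(1,1)
Step 2: p0:(1,0)->(1,1) | p1:(4,4)->(3,4) | p2:(2,4)->(1,4)->EXIT | p3:(1,1)->(1,2)
Step 3: p0:(1,1)->(1,2) | p1:(3,4)->(2,4) | p2:escaped | p3:(1,2)->(1,3)
Step 4: p0:(1,2)->(1,3) | p1:(2,4)->(1,4)->EXIT | p2:escaped | p3:(1,3)->(1,4)->EXIT
Step 5: p0:(1,3)->(1,4)->EXIT | p1:escaped | p2:escaped | p3:escaped
Exit steps: [5, 4, 2, 4]
First to escape: p2 at step 2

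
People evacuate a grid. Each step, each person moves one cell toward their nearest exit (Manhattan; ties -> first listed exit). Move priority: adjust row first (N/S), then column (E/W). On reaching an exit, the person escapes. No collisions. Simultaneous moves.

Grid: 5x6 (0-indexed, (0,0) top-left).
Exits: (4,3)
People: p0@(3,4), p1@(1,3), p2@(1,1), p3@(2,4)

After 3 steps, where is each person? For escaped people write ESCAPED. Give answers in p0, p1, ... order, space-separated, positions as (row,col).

Step 1: p0:(3,4)->(4,4) | p1:(1,3)->(2,3) | p2:(1,1)->(2,1) | p3:(2,4)->(3,4)
Step 2: p0:(4,4)->(4,3)->EXIT | p1:(2,3)->(3,3) | p2:(2,1)->(3,1) | p3:(3,4)->(4,4)
Step 3: p0:escaped | p1:(3,3)->(4,3)->EXIT | p2:(3,1)->(4,1) | p3:(4,4)->(4,3)->EXIT

ESCAPED ESCAPED (4,1) ESCAPED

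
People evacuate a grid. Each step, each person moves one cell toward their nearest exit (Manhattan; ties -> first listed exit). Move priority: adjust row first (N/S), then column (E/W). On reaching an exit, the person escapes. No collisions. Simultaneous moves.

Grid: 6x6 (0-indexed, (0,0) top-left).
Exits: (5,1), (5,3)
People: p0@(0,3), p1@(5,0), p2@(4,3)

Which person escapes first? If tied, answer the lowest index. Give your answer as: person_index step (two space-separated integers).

Step 1: p0:(0,3)->(1,3) | p1:(5,0)->(5,1)->EXIT | p2:(4,3)->(5,3)->EXIT
Step 2: p0:(1,3)->(2,3) | p1:escaped | p2:escaped
Step 3: p0:(2,3)->(3,3) | p1:escaped | p2:escaped
Step 4: p0:(3,3)->(4,3) | p1:escaped | p2:escaped
Step 5: p0:(4,3)->(5,3)->EXIT | p1:escaped | p2:escaped
Exit steps: [5, 1, 1]
First to escape: p1 at step 1

Answer: 1 1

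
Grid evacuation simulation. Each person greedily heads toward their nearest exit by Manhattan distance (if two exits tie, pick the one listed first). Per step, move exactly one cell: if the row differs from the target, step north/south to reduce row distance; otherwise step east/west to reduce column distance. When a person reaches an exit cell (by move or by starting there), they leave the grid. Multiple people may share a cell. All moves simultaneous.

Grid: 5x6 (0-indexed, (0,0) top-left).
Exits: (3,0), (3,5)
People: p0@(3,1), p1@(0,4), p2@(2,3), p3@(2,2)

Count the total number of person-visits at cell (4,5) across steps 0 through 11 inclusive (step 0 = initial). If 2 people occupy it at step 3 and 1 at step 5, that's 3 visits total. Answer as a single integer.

Answer: 0

Derivation:
Step 0: p0@(3,1) p1@(0,4) p2@(2,3) p3@(2,2) -> at (4,5): 0 [-], cum=0
Step 1: p0@ESC p1@(1,4) p2@(3,3) p3@(3,2) -> at (4,5): 0 [-], cum=0
Step 2: p0@ESC p1@(2,4) p2@(3,4) p3@(3,1) -> at (4,5): 0 [-], cum=0
Step 3: p0@ESC p1@(3,4) p2@ESC p3@ESC -> at (4,5): 0 [-], cum=0
Step 4: p0@ESC p1@ESC p2@ESC p3@ESC -> at (4,5): 0 [-], cum=0
Total visits = 0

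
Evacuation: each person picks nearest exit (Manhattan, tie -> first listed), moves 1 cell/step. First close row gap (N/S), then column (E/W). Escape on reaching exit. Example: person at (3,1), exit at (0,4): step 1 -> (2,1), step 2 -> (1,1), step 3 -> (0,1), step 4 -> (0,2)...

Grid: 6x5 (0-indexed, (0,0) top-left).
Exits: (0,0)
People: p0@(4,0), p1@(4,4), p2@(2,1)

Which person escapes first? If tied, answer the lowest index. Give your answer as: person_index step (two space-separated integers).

Step 1: p0:(4,0)->(3,0) | p1:(4,4)->(3,4) | p2:(2,1)->(1,1)
Step 2: p0:(3,0)->(2,0) | p1:(3,4)->(2,4) | p2:(1,1)->(0,1)
Step 3: p0:(2,0)->(1,0) | p1:(2,4)->(1,4) | p2:(0,1)->(0,0)->EXIT
Step 4: p0:(1,0)->(0,0)->EXIT | p1:(1,4)->(0,4) | p2:escaped
Step 5: p0:escaped | p1:(0,4)->(0,3) | p2:escaped
Step 6: p0:escaped | p1:(0,3)->(0,2) | p2:escaped
Step 7: p0:escaped | p1:(0,2)->(0,1) | p2:escaped
Step 8: p0:escaped | p1:(0,1)->(0,0)->EXIT | p2:escaped
Exit steps: [4, 8, 3]
First to escape: p2 at step 3

Answer: 2 3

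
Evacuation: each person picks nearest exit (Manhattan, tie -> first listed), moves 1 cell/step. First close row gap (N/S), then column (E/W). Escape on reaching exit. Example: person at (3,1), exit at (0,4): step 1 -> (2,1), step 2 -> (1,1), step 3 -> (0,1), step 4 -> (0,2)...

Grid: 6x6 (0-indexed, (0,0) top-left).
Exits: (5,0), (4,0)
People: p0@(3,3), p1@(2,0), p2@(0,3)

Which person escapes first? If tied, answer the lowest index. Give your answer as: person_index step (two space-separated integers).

Step 1: p0:(3,3)->(4,3) | p1:(2,0)->(3,0) | p2:(0,3)->(1,3)
Step 2: p0:(4,3)->(4,2) | p1:(3,0)->(4,0)->EXIT | p2:(1,3)->(2,3)
Step 3: p0:(4,2)->(4,1) | p1:escaped | p2:(2,3)->(3,3)
Step 4: p0:(4,1)->(4,0)->EXIT | p1:escaped | p2:(3,3)->(4,3)
Step 5: p0:escaped | p1:escaped | p2:(4,3)->(4,2)
Step 6: p0:escaped | p1:escaped | p2:(4,2)->(4,1)
Step 7: p0:escaped | p1:escaped | p2:(4,1)->(4,0)->EXIT
Exit steps: [4, 2, 7]
First to escape: p1 at step 2

Answer: 1 2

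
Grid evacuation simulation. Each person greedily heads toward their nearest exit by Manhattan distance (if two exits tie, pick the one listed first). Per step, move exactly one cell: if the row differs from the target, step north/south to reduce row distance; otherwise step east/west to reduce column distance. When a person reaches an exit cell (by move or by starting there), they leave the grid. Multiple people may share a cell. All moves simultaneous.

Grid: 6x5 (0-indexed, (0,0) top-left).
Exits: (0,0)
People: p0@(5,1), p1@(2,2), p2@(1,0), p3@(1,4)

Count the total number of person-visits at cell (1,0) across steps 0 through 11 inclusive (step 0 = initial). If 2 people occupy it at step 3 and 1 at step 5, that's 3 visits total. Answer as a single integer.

Step 0: p0@(5,1) p1@(2,2) p2@(1,0) p3@(1,4) -> at (1,0): 1 [p2], cum=1
Step 1: p0@(4,1) p1@(1,2) p2@ESC p3@(0,4) -> at (1,0): 0 [-], cum=1
Step 2: p0@(3,1) p1@(0,2) p2@ESC p3@(0,3) -> at (1,0): 0 [-], cum=1
Step 3: p0@(2,1) p1@(0,1) p2@ESC p3@(0,2) -> at (1,0): 0 [-], cum=1
Step 4: p0@(1,1) p1@ESC p2@ESC p3@(0,1) -> at (1,0): 0 [-], cum=1
Step 5: p0@(0,1) p1@ESC p2@ESC p3@ESC -> at (1,0): 0 [-], cum=1
Step 6: p0@ESC p1@ESC p2@ESC p3@ESC -> at (1,0): 0 [-], cum=1
Total visits = 1

Answer: 1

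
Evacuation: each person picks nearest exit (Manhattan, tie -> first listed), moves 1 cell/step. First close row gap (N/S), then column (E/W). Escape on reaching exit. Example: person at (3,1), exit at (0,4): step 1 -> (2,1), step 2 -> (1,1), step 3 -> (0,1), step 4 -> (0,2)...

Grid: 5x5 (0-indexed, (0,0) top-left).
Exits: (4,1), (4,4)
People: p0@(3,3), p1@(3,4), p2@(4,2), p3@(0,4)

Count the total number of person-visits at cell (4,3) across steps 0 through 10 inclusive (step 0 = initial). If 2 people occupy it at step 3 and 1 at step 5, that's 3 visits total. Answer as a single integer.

Step 0: p0@(3,3) p1@(3,4) p2@(4,2) p3@(0,4) -> at (4,3): 0 [-], cum=0
Step 1: p0@(4,3) p1@ESC p2@ESC p3@(1,4) -> at (4,3): 1 [p0], cum=1
Step 2: p0@ESC p1@ESC p2@ESC p3@(2,4) -> at (4,3): 0 [-], cum=1
Step 3: p0@ESC p1@ESC p2@ESC p3@(3,4) -> at (4,3): 0 [-], cum=1
Step 4: p0@ESC p1@ESC p2@ESC p3@ESC -> at (4,3): 0 [-], cum=1
Total visits = 1

Answer: 1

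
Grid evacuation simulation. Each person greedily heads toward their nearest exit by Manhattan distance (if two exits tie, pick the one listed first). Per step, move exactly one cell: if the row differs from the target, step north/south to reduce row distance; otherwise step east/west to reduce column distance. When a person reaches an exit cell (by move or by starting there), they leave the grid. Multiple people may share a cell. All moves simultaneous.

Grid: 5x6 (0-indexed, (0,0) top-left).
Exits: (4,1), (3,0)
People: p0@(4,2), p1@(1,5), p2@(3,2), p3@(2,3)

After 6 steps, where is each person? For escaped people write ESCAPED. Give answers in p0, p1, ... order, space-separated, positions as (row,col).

Step 1: p0:(4,2)->(4,1)->EXIT | p1:(1,5)->(2,5) | p2:(3,2)->(4,2) | p3:(2,3)->(3,3)
Step 2: p0:escaped | p1:(2,5)->(3,5) | p2:(4,2)->(4,1)->EXIT | p3:(3,3)->(4,3)
Step 3: p0:escaped | p1:(3,5)->(4,5) | p2:escaped | p3:(4,3)->(4,2)
Step 4: p0:escaped | p1:(4,5)->(4,4) | p2:escaped | p3:(4,2)->(4,1)->EXIT
Step 5: p0:escaped | p1:(4,4)->(4,3) | p2:escaped | p3:escaped
Step 6: p0:escaped | p1:(4,3)->(4,2) | p2:escaped | p3:escaped

ESCAPED (4,2) ESCAPED ESCAPED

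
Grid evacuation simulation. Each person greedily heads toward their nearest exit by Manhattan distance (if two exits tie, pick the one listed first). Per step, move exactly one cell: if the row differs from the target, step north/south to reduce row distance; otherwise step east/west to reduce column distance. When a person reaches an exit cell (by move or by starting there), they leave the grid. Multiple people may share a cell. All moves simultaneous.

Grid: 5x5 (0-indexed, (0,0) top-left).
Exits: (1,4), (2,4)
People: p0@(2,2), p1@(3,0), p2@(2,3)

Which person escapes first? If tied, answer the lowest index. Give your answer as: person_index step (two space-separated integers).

Step 1: p0:(2,2)->(2,3) | p1:(3,0)->(2,0) | p2:(2,3)->(2,4)->EXIT
Step 2: p0:(2,3)->(2,4)->EXIT | p1:(2,0)->(2,1) | p2:escaped
Step 3: p0:escaped | p1:(2,1)->(2,2) | p2:escaped
Step 4: p0:escaped | p1:(2,2)->(2,3) | p2:escaped
Step 5: p0:escaped | p1:(2,3)->(2,4)->EXIT | p2:escaped
Exit steps: [2, 5, 1]
First to escape: p2 at step 1

Answer: 2 1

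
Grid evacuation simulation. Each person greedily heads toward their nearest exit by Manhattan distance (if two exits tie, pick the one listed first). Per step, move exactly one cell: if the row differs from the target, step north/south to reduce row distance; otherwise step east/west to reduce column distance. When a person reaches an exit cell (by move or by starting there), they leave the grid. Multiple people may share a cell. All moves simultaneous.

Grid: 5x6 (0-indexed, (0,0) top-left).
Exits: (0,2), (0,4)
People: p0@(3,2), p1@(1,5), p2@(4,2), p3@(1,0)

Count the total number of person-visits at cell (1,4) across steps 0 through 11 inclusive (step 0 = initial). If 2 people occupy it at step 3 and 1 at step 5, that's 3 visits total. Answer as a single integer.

Answer: 0

Derivation:
Step 0: p0@(3,2) p1@(1,5) p2@(4,2) p3@(1,0) -> at (1,4): 0 [-], cum=0
Step 1: p0@(2,2) p1@(0,5) p2@(3,2) p3@(0,0) -> at (1,4): 0 [-], cum=0
Step 2: p0@(1,2) p1@ESC p2@(2,2) p3@(0,1) -> at (1,4): 0 [-], cum=0
Step 3: p0@ESC p1@ESC p2@(1,2) p3@ESC -> at (1,4): 0 [-], cum=0
Step 4: p0@ESC p1@ESC p2@ESC p3@ESC -> at (1,4): 0 [-], cum=0
Total visits = 0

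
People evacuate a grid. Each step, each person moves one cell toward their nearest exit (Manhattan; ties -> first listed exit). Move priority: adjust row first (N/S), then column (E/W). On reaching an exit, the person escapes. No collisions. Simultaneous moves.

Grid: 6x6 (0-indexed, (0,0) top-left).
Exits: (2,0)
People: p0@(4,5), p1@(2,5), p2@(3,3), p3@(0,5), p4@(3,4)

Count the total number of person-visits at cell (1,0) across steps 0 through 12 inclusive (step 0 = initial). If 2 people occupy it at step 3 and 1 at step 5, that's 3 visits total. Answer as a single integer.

Step 0: p0@(4,5) p1@(2,5) p2@(3,3) p3@(0,5) p4@(3,4) -> at (1,0): 0 [-], cum=0
Step 1: p0@(3,5) p1@(2,4) p2@(2,3) p3@(1,5) p4@(2,4) -> at (1,0): 0 [-], cum=0
Step 2: p0@(2,5) p1@(2,3) p2@(2,2) p3@(2,5) p4@(2,3) -> at (1,0): 0 [-], cum=0
Step 3: p0@(2,4) p1@(2,2) p2@(2,1) p3@(2,4) p4@(2,2) -> at (1,0): 0 [-], cum=0
Step 4: p0@(2,3) p1@(2,1) p2@ESC p3@(2,3) p4@(2,1) -> at (1,0): 0 [-], cum=0
Step 5: p0@(2,2) p1@ESC p2@ESC p3@(2,2) p4@ESC -> at (1,0): 0 [-], cum=0
Step 6: p0@(2,1) p1@ESC p2@ESC p3@(2,1) p4@ESC -> at (1,0): 0 [-], cum=0
Step 7: p0@ESC p1@ESC p2@ESC p3@ESC p4@ESC -> at (1,0): 0 [-], cum=0
Total visits = 0

Answer: 0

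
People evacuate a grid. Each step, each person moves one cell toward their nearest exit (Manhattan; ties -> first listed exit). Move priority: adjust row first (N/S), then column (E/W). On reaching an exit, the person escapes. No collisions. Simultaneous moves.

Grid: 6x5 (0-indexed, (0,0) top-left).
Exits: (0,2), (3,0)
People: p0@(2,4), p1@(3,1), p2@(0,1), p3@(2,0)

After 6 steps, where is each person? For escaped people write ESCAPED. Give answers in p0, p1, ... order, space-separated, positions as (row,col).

Step 1: p0:(2,4)->(1,4) | p1:(3,1)->(3,0)->EXIT | p2:(0,1)->(0,2)->EXIT | p3:(2,0)->(3,0)->EXIT
Step 2: p0:(1,4)->(0,4) | p1:escaped | p2:escaped | p3:escaped
Step 3: p0:(0,4)->(0,3) | p1:escaped | p2:escaped | p3:escaped
Step 4: p0:(0,3)->(0,2)->EXIT | p1:escaped | p2:escaped | p3:escaped

ESCAPED ESCAPED ESCAPED ESCAPED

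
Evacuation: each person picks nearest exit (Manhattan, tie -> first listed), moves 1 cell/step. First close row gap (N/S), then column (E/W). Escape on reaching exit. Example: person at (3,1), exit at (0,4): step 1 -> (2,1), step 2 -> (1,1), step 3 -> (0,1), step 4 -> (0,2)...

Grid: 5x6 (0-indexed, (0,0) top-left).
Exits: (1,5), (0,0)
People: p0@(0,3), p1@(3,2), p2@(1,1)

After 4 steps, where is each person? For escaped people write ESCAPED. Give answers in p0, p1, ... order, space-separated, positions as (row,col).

Step 1: p0:(0,3)->(1,3) | p1:(3,2)->(2,2) | p2:(1,1)->(0,1)
Step 2: p0:(1,3)->(1,4) | p1:(2,2)->(1,2) | p2:(0,1)->(0,0)->EXIT
Step 3: p0:(1,4)->(1,5)->EXIT | p1:(1,2)->(1,3) | p2:escaped
Step 4: p0:escaped | p1:(1,3)->(1,4) | p2:escaped

ESCAPED (1,4) ESCAPED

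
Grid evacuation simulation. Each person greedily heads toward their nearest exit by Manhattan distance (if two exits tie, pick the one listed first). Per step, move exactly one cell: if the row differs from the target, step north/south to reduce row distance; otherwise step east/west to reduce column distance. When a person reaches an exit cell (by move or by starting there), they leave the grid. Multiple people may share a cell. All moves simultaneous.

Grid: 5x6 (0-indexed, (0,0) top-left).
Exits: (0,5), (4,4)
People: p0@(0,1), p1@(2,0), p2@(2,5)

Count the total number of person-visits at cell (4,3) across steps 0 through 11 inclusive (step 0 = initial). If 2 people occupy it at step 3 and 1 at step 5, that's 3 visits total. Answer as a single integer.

Step 0: p0@(0,1) p1@(2,0) p2@(2,5) -> at (4,3): 0 [-], cum=0
Step 1: p0@(0,2) p1@(3,0) p2@(1,5) -> at (4,3): 0 [-], cum=0
Step 2: p0@(0,3) p1@(4,0) p2@ESC -> at (4,3): 0 [-], cum=0
Step 3: p0@(0,4) p1@(4,1) p2@ESC -> at (4,3): 0 [-], cum=0
Step 4: p0@ESC p1@(4,2) p2@ESC -> at (4,3): 0 [-], cum=0
Step 5: p0@ESC p1@(4,3) p2@ESC -> at (4,3): 1 [p1], cum=1
Step 6: p0@ESC p1@ESC p2@ESC -> at (4,3): 0 [-], cum=1
Total visits = 1

Answer: 1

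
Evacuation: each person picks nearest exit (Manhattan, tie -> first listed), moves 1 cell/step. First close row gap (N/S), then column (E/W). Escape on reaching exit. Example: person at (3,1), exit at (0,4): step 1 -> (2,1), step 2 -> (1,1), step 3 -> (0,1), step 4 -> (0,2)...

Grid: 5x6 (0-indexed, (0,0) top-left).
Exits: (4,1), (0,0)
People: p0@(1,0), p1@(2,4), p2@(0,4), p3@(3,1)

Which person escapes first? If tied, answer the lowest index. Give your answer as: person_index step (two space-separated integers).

Step 1: p0:(1,0)->(0,0)->EXIT | p1:(2,4)->(3,4) | p2:(0,4)->(0,3) | p3:(3,1)->(4,1)->EXIT
Step 2: p0:escaped | p1:(3,4)->(4,4) | p2:(0,3)->(0,2) | p3:escaped
Step 3: p0:escaped | p1:(4,4)->(4,3) | p2:(0,2)->(0,1) | p3:escaped
Step 4: p0:escaped | p1:(4,3)->(4,2) | p2:(0,1)->(0,0)->EXIT | p3:escaped
Step 5: p0:escaped | p1:(4,2)->(4,1)->EXIT | p2:escaped | p3:escaped
Exit steps: [1, 5, 4, 1]
First to escape: p0 at step 1

Answer: 0 1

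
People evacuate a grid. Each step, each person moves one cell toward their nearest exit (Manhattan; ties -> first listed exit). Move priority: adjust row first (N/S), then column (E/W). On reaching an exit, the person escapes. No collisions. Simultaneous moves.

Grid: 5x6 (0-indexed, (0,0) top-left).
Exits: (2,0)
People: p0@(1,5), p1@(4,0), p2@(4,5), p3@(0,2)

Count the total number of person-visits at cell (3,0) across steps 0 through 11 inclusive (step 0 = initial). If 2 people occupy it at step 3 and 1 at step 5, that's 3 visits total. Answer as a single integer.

Step 0: p0@(1,5) p1@(4,0) p2@(4,5) p3@(0,2) -> at (3,0): 0 [-], cum=0
Step 1: p0@(2,5) p1@(3,0) p2@(3,5) p3@(1,2) -> at (3,0): 1 [p1], cum=1
Step 2: p0@(2,4) p1@ESC p2@(2,5) p3@(2,2) -> at (3,0): 0 [-], cum=1
Step 3: p0@(2,3) p1@ESC p2@(2,4) p3@(2,1) -> at (3,0): 0 [-], cum=1
Step 4: p0@(2,2) p1@ESC p2@(2,3) p3@ESC -> at (3,0): 0 [-], cum=1
Step 5: p0@(2,1) p1@ESC p2@(2,2) p3@ESC -> at (3,0): 0 [-], cum=1
Step 6: p0@ESC p1@ESC p2@(2,1) p3@ESC -> at (3,0): 0 [-], cum=1
Step 7: p0@ESC p1@ESC p2@ESC p3@ESC -> at (3,0): 0 [-], cum=1
Total visits = 1

Answer: 1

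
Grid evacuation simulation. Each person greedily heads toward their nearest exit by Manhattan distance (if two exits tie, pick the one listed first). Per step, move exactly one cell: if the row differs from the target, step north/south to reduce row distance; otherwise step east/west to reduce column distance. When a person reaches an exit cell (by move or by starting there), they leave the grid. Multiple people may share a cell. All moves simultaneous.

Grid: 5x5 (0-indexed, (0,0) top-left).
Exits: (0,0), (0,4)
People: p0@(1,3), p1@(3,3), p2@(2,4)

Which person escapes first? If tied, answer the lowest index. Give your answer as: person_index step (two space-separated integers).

Step 1: p0:(1,3)->(0,3) | p1:(3,3)->(2,3) | p2:(2,4)->(1,4)
Step 2: p0:(0,3)->(0,4)->EXIT | p1:(2,3)->(1,3) | p2:(1,4)->(0,4)->EXIT
Step 3: p0:escaped | p1:(1,3)->(0,3) | p2:escaped
Step 4: p0:escaped | p1:(0,3)->(0,4)->EXIT | p2:escaped
Exit steps: [2, 4, 2]
First to escape: p0 at step 2

Answer: 0 2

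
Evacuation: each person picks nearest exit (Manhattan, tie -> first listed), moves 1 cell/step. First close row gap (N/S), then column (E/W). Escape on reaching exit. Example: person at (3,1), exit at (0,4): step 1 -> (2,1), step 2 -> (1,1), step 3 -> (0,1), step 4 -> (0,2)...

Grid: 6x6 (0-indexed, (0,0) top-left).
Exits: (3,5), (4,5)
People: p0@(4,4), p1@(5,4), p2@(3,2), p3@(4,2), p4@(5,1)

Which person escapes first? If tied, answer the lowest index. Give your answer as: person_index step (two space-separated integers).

Answer: 0 1

Derivation:
Step 1: p0:(4,4)->(4,5)->EXIT | p1:(5,4)->(4,4) | p2:(3,2)->(3,3) | p3:(4,2)->(4,3) | p4:(5,1)->(4,1)
Step 2: p0:escaped | p1:(4,4)->(4,5)->EXIT | p2:(3,3)->(3,4) | p3:(4,3)->(4,4) | p4:(4,1)->(4,2)
Step 3: p0:escaped | p1:escaped | p2:(3,4)->(3,5)->EXIT | p3:(4,4)->(4,5)->EXIT | p4:(4,2)->(4,3)
Step 4: p0:escaped | p1:escaped | p2:escaped | p3:escaped | p4:(4,3)->(4,4)
Step 5: p0:escaped | p1:escaped | p2:escaped | p3:escaped | p4:(4,4)->(4,5)->EXIT
Exit steps: [1, 2, 3, 3, 5]
First to escape: p0 at step 1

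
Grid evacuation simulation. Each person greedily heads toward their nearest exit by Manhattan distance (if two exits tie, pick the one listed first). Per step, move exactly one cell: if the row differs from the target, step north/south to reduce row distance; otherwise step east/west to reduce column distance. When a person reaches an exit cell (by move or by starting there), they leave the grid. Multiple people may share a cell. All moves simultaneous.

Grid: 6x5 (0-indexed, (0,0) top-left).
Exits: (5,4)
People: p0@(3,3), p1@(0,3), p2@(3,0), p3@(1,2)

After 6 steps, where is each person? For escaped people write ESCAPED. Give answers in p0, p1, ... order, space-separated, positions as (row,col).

Step 1: p0:(3,3)->(4,3) | p1:(0,3)->(1,3) | p2:(3,0)->(4,0) | p3:(1,2)->(2,2)
Step 2: p0:(4,3)->(5,3) | p1:(1,3)->(2,3) | p2:(4,0)->(5,0) | p3:(2,2)->(3,2)
Step 3: p0:(5,3)->(5,4)->EXIT | p1:(2,3)->(3,3) | p2:(5,0)->(5,1) | p3:(3,2)->(4,2)
Step 4: p0:escaped | p1:(3,3)->(4,3) | p2:(5,1)->(5,2) | p3:(4,2)->(5,2)
Step 5: p0:escaped | p1:(4,3)->(5,3) | p2:(5,2)->(5,3) | p3:(5,2)->(5,3)
Step 6: p0:escaped | p1:(5,3)->(5,4)->EXIT | p2:(5,3)->(5,4)->EXIT | p3:(5,3)->(5,4)->EXIT

ESCAPED ESCAPED ESCAPED ESCAPED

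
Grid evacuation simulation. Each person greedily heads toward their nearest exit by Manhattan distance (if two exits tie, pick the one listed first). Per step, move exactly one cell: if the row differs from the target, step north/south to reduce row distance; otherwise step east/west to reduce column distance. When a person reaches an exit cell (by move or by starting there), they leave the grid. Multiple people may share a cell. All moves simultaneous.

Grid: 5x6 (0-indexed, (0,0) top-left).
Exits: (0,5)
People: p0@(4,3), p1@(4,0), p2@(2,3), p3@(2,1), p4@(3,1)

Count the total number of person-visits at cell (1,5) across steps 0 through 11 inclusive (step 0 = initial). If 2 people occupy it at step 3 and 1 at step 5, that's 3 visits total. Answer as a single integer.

Answer: 0

Derivation:
Step 0: p0@(4,3) p1@(4,0) p2@(2,3) p3@(2,1) p4@(3,1) -> at (1,5): 0 [-], cum=0
Step 1: p0@(3,3) p1@(3,0) p2@(1,3) p3@(1,1) p4@(2,1) -> at (1,5): 0 [-], cum=0
Step 2: p0@(2,3) p1@(2,0) p2@(0,3) p3@(0,1) p4@(1,1) -> at (1,5): 0 [-], cum=0
Step 3: p0@(1,3) p1@(1,0) p2@(0,4) p3@(0,2) p4@(0,1) -> at (1,5): 0 [-], cum=0
Step 4: p0@(0,3) p1@(0,0) p2@ESC p3@(0,3) p4@(0,2) -> at (1,5): 0 [-], cum=0
Step 5: p0@(0,4) p1@(0,1) p2@ESC p3@(0,4) p4@(0,3) -> at (1,5): 0 [-], cum=0
Step 6: p0@ESC p1@(0,2) p2@ESC p3@ESC p4@(0,4) -> at (1,5): 0 [-], cum=0
Step 7: p0@ESC p1@(0,3) p2@ESC p3@ESC p4@ESC -> at (1,5): 0 [-], cum=0
Step 8: p0@ESC p1@(0,4) p2@ESC p3@ESC p4@ESC -> at (1,5): 0 [-], cum=0
Step 9: p0@ESC p1@ESC p2@ESC p3@ESC p4@ESC -> at (1,5): 0 [-], cum=0
Total visits = 0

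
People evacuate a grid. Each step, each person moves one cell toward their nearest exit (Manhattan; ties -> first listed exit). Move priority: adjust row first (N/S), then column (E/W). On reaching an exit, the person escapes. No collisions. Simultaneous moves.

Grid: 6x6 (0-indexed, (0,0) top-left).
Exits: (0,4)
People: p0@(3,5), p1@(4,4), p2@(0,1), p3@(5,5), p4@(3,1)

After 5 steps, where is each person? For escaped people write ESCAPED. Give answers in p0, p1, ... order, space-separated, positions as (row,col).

Step 1: p0:(3,5)->(2,5) | p1:(4,4)->(3,4) | p2:(0,1)->(0,2) | p3:(5,5)->(4,5) | p4:(3,1)->(2,1)
Step 2: p0:(2,5)->(1,5) | p1:(3,4)->(2,4) | p2:(0,2)->(0,3) | p3:(4,5)->(3,5) | p4:(2,1)->(1,1)
Step 3: p0:(1,5)->(0,5) | p1:(2,4)->(1,4) | p2:(0,3)->(0,4)->EXIT | p3:(3,5)->(2,5) | p4:(1,1)->(0,1)
Step 4: p0:(0,5)->(0,4)->EXIT | p1:(1,4)->(0,4)->EXIT | p2:escaped | p3:(2,5)->(1,5) | p4:(0,1)->(0,2)
Step 5: p0:escaped | p1:escaped | p2:escaped | p3:(1,5)->(0,5) | p4:(0,2)->(0,3)

ESCAPED ESCAPED ESCAPED (0,5) (0,3)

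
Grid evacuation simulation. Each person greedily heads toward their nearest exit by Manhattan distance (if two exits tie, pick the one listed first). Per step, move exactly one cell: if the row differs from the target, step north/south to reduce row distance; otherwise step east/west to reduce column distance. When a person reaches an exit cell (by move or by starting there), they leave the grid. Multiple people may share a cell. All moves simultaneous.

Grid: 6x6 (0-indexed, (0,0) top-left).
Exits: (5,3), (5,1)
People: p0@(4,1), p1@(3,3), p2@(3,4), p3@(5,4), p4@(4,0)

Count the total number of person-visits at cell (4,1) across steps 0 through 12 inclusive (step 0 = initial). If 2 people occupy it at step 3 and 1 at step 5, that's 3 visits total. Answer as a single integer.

Step 0: p0@(4,1) p1@(3,3) p2@(3,4) p3@(5,4) p4@(4,0) -> at (4,1): 1 [p0], cum=1
Step 1: p0@ESC p1@(4,3) p2@(4,4) p3@ESC p4@(5,0) -> at (4,1): 0 [-], cum=1
Step 2: p0@ESC p1@ESC p2@(5,4) p3@ESC p4@ESC -> at (4,1): 0 [-], cum=1
Step 3: p0@ESC p1@ESC p2@ESC p3@ESC p4@ESC -> at (4,1): 0 [-], cum=1
Total visits = 1

Answer: 1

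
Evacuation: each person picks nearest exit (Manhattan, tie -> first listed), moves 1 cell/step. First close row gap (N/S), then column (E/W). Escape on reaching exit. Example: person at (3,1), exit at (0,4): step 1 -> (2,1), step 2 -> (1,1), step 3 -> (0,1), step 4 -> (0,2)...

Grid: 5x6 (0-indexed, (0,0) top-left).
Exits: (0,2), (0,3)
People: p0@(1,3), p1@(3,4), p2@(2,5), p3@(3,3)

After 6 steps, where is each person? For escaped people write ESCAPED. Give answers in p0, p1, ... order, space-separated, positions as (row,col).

Step 1: p0:(1,3)->(0,3)->EXIT | p1:(3,4)->(2,4) | p2:(2,5)->(1,5) | p3:(3,3)->(2,3)
Step 2: p0:escaped | p1:(2,4)->(1,4) | p2:(1,5)->(0,5) | p3:(2,3)->(1,3)
Step 3: p0:escaped | p1:(1,4)->(0,4) | p2:(0,5)->(0,4) | p3:(1,3)->(0,3)->EXIT
Step 4: p0:escaped | p1:(0,4)->(0,3)->EXIT | p2:(0,4)->(0,3)->EXIT | p3:escaped

ESCAPED ESCAPED ESCAPED ESCAPED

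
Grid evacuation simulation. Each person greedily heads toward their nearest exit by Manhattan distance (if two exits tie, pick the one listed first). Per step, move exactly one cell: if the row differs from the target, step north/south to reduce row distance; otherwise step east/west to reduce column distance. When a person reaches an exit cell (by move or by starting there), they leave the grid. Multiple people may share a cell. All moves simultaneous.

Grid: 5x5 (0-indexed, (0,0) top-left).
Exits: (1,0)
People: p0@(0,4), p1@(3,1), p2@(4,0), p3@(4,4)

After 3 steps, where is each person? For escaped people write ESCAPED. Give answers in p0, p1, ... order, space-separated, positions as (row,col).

Step 1: p0:(0,4)->(1,4) | p1:(3,1)->(2,1) | p2:(4,0)->(3,0) | p3:(4,4)->(3,4)
Step 2: p0:(1,4)->(1,3) | p1:(2,1)->(1,1) | p2:(3,0)->(2,0) | p3:(3,4)->(2,4)
Step 3: p0:(1,3)->(1,2) | p1:(1,1)->(1,0)->EXIT | p2:(2,0)->(1,0)->EXIT | p3:(2,4)->(1,4)

(1,2) ESCAPED ESCAPED (1,4)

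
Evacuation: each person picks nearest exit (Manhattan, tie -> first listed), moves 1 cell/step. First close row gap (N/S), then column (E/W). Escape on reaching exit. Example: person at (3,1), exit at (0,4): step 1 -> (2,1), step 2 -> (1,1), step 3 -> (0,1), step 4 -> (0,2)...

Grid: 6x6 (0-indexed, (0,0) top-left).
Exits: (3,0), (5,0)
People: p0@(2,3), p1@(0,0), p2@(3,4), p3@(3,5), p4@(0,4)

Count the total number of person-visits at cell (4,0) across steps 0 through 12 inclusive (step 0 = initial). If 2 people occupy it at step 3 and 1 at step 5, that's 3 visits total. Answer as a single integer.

Answer: 0

Derivation:
Step 0: p0@(2,3) p1@(0,0) p2@(3,4) p3@(3,5) p4@(0,4) -> at (4,0): 0 [-], cum=0
Step 1: p0@(3,3) p1@(1,0) p2@(3,3) p3@(3,4) p4@(1,4) -> at (4,0): 0 [-], cum=0
Step 2: p0@(3,2) p1@(2,0) p2@(3,2) p3@(3,3) p4@(2,4) -> at (4,0): 0 [-], cum=0
Step 3: p0@(3,1) p1@ESC p2@(3,1) p3@(3,2) p4@(3,4) -> at (4,0): 0 [-], cum=0
Step 4: p0@ESC p1@ESC p2@ESC p3@(3,1) p4@(3,3) -> at (4,0): 0 [-], cum=0
Step 5: p0@ESC p1@ESC p2@ESC p3@ESC p4@(3,2) -> at (4,0): 0 [-], cum=0
Step 6: p0@ESC p1@ESC p2@ESC p3@ESC p4@(3,1) -> at (4,0): 0 [-], cum=0
Step 7: p0@ESC p1@ESC p2@ESC p3@ESC p4@ESC -> at (4,0): 0 [-], cum=0
Total visits = 0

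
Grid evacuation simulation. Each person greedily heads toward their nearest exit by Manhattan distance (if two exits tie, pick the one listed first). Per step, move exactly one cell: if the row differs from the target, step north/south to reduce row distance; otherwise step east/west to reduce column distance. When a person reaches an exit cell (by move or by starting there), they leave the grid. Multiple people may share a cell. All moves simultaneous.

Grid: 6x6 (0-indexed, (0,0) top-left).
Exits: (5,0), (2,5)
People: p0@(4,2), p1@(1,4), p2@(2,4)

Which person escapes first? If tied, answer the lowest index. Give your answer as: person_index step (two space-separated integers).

Step 1: p0:(4,2)->(5,2) | p1:(1,4)->(2,4) | p2:(2,4)->(2,5)->EXIT
Step 2: p0:(5,2)->(5,1) | p1:(2,4)->(2,5)->EXIT | p2:escaped
Step 3: p0:(5,1)->(5,0)->EXIT | p1:escaped | p2:escaped
Exit steps: [3, 2, 1]
First to escape: p2 at step 1

Answer: 2 1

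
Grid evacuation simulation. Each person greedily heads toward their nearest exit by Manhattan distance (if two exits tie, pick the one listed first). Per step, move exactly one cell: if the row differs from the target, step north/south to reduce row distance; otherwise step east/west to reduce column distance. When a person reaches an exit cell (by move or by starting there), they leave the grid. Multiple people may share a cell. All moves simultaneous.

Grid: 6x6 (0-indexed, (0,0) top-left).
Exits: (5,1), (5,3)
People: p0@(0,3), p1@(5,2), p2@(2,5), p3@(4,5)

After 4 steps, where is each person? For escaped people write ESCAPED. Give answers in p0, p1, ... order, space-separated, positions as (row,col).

Step 1: p0:(0,3)->(1,3) | p1:(5,2)->(5,1)->EXIT | p2:(2,5)->(3,5) | p3:(4,5)->(5,5)
Step 2: p0:(1,3)->(2,3) | p1:escaped | p2:(3,5)->(4,5) | p3:(5,5)->(5,4)
Step 3: p0:(2,3)->(3,3) | p1:escaped | p2:(4,5)->(5,5) | p3:(5,4)->(5,3)->EXIT
Step 4: p0:(3,3)->(4,3) | p1:escaped | p2:(5,5)->(5,4) | p3:escaped

(4,3) ESCAPED (5,4) ESCAPED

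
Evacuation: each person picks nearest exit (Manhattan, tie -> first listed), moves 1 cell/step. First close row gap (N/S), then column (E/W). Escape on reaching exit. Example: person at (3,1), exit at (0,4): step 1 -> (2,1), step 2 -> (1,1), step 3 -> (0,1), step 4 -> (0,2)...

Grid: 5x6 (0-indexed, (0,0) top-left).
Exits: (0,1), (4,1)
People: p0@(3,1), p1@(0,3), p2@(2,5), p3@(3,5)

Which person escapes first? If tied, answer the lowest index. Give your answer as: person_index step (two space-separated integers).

Answer: 0 1

Derivation:
Step 1: p0:(3,1)->(4,1)->EXIT | p1:(0,3)->(0,2) | p2:(2,5)->(1,5) | p3:(3,5)->(4,5)
Step 2: p0:escaped | p1:(0,2)->(0,1)->EXIT | p2:(1,5)->(0,5) | p3:(4,5)->(4,4)
Step 3: p0:escaped | p1:escaped | p2:(0,5)->(0,4) | p3:(4,4)->(4,3)
Step 4: p0:escaped | p1:escaped | p2:(0,4)->(0,3) | p3:(4,3)->(4,2)
Step 5: p0:escaped | p1:escaped | p2:(0,3)->(0,2) | p3:(4,2)->(4,1)->EXIT
Step 6: p0:escaped | p1:escaped | p2:(0,2)->(0,1)->EXIT | p3:escaped
Exit steps: [1, 2, 6, 5]
First to escape: p0 at step 1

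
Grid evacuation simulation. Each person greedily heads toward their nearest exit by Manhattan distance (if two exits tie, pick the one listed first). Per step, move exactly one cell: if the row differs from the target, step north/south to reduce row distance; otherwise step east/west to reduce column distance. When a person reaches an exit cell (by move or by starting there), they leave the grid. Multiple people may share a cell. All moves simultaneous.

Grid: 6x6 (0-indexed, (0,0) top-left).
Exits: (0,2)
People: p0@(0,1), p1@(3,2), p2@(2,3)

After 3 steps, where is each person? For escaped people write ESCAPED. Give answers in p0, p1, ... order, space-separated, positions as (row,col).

Step 1: p0:(0,1)->(0,2)->EXIT | p1:(3,2)->(2,2) | p2:(2,3)->(1,3)
Step 2: p0:escaped | p1:(2,2)->(1,2) | p2:(1,3)->(0,3)
Step 3: p0:escaped | p1:(1,2)->(0,2)->EXIT | p2:(0,3)->(0,2)->EXIT

ESCAPED ESCAPED ESCAPED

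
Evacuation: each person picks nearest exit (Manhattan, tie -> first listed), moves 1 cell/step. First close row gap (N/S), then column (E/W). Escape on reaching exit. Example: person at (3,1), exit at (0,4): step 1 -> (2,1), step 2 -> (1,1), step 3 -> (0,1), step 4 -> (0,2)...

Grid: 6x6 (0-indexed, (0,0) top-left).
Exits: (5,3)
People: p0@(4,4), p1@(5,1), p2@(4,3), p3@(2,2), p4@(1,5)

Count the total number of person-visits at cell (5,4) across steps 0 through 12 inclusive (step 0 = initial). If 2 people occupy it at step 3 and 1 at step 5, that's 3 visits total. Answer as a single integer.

Step 0: p0@(4,4) p1@(5,1) p2@(4,3) p3@(2,2) p4@(1,5) -> at (5,4): 0 [-], cum=0
Step 1: p0@(5,4) p1@(5,2) p2@ESC p3@(3,2) p4@(2,5) -> at (5,4): 1 [p0], cum=1
Step 2: p0@ESC p1@ESC p2@ESC p3@(4,2) p4@(3,5) -> at (5,4): 0 [-], cum=1
Step 3: p0@ESC p1@ESC p2@ESC p3@(5,2) p4@(4,5) -> at (5,4): 0 [-], cum=1
Step 4: p0@ESC p1@ESC p2@ESC p3@ESC p4@(5,5) -> at (5,4): 0 [-], cum=1
Step 5: p0@ESC p1@ESC p2@ESC p3@ESC p4@(5,4) -> at (5,4): 1 [p4], cum=2
Step 6: p0@ESC p1@ESC p2@ESC p3@ESC p4@ESC -> at (5,4): 0 [-], cum=2
Total visits = 2

Answer: 2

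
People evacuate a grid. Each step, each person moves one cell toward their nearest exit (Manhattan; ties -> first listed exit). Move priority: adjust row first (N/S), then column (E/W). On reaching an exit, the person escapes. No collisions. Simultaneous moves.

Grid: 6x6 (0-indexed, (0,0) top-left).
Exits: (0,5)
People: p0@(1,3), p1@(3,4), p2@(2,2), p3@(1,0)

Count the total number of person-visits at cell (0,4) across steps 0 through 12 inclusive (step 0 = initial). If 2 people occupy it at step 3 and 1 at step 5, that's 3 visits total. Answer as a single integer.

Answer: 4

Derivation:
Step 0: p0@(1,3) p1@(3,4) p2@(2,2) p3@(1,0) -> at (0,4): 0 [-], cum=0
Step 1: p0@(0,3) p1@(2,4) p2@(1,2) p3@(0,0) -> at (0,4): 0 [-], cum=0
Step 2: p0@(0,4) p1@(1,4) p2@(0,2) p3@(0,1) -> at (0,4): 1 [p0], cum=1
Step 3: p0@ESC p1@(0,4) p2@(0,3) p3@(0,2) -> at (0,4): 1 [p1], cum=2
Step 4: p0@ESC p1@ESC p2@(0,4) p3@(0,3) -> at (0,4): 1 [p2], cum=3
Step 5: p0@ESC p1@ESC p2@ESC p3@(0,4) -> at (0,4): 1 [p3], cum=4
Step 6: p0@ESC p1@ESC p2@ESC p3@ESC -> at (0,4): 0 [-], cum=4
Total visits = 4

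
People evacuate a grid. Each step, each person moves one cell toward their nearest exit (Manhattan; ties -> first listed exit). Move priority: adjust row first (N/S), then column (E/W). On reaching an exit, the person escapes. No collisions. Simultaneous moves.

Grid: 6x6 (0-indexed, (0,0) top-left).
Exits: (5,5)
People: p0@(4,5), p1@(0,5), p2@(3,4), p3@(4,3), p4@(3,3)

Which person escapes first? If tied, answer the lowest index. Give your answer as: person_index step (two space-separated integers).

Step 1: p0:(4,5)->(5,5)->EXIT | p1:(0,5)->(1,5) | p2:(3,4)->(4,4) | p3:(4,3)->(5,3) | p4:(3,3)->(4,3)
Step 2: p0:escaped | p1:(1,5)->(2,5) | p2:(4,4)->(5,4) | p3:(5,3)->(5,4) | p4:(4,3)->(5,3)
Step 3: p0:escaped | p1:(2,5)->(3,5) | p2:(5,4)->(5,5)->EXIT | p3:(5,4)->(5,5)->EXIT | p4:(5,3)->(5,4)
Step 4: p0:escaped | p1:(3,5)->(4,5) | p2:escaped | p3:escaped | p4:(5,4)->(5,5)->EXIT
Step 5: p0:escaped | p1:(4,5)->(5,5)->EXIT | p2:escaped | p3:escaped | p4:escaped
Exit steps: [1, 5, 3, 3, 4]
First to escape: p0 at step 1

Answer: 0 1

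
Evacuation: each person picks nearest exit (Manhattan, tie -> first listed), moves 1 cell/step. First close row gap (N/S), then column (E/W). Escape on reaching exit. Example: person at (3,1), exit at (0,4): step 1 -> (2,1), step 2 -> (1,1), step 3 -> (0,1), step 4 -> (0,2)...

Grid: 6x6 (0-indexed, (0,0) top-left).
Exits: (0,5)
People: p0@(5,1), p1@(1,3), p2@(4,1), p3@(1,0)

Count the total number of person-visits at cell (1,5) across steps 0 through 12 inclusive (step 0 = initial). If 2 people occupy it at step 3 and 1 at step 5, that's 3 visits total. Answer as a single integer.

Answer: 0

Derivation:
Step 0: p0@(5,1) p1@(1,3) p2@(4,1) p3@(1,0) -> at (1,5): 0 [-], cum=0
Step 1: p0@(4,1) p1@(0,3) p2@(3,1) p3@(0,0) -> at (1,5): 0 [-], cum=0
Step 2: p0@(3,1) p1@(0,4) p2@(2,1) p3@(0,1) -> at (1,5): 0 [-], cum=0
Step 3: p0@(2,1) p1@ESC p2@(1,1) p3@(0,2) -> at (1,5): 0 [-], cum=0
Step 4: p0@(1,1) p1@ESC p2@(0,1) p3@(0,3) -> at (1,5): 0 [-], cum=0
Step 5: p0@(0,1) p1@ESC p2@(0,2) p3@(0,4) -> at (1,5): 0 [-], cum=0
Step 6: p0@(0,2) p1@ESC p2@(0,3) p3@ESC -> at (1,5): 0 [-], cum=0
Step 7: p0@(0,3) p1@ESC p2@(0,4) p3@ESC -> at (1,5): 0 [-], cum=0
Step 8: p0@(0,4) p1@ESC p2@ESC p3@ESC -> at (1,5): 0 [-], cum=0
Step 9: p0@ESC p1@ESC p2@ESC p3@ESC -> at (1,5): 0 [-], cum=0
Total visits = 0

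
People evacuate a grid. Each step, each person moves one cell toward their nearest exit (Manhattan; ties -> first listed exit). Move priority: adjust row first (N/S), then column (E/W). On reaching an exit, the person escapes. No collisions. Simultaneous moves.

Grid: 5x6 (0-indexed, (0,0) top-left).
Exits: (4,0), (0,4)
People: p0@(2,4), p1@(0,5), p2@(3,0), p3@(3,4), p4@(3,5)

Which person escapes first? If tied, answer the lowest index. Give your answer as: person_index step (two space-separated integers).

Answer: 1 1

Derivation:
Step 1: p0:(2,4)->(1,4) | p1:(0,5)->(0,4)->EXIT | p2:(3,0)->(4,0)->EXIT | p3:(3,4)->(2,4) | p4:(3,5)->(2,5)
Step 2: p0:(1,4)->(0,4)->EXIT | p1:escaped | p2:escaped | p3:(2,4)->(1,4) | p4:(2,5)->(1,5)
Step 3: p0:escaped | p1:escaped | p2:escaped | p3:(1,4)->(0,4)->EXIT | p4:(1,5)->(0,5)
Step 4: p0:escaped | p1:escaped | p2:escaped | p3:escaped | p4:(0,5)->(0,4)->EXIT
Exit steps: [2, 1, 1, 3, 4]
First to escape: p1 at step 1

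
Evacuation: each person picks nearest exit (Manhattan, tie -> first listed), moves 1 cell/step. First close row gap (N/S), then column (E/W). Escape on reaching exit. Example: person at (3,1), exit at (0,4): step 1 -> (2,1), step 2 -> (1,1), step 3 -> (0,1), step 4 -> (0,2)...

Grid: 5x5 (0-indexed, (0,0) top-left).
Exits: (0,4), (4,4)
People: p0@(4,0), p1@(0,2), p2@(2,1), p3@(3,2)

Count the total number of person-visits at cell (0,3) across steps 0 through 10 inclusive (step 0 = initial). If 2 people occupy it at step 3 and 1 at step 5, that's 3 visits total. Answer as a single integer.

Answer: 2

Derivation:
Step 0: p0@(4,0) p1@(0,2) p2@(2,1) p3@(3,2) -> at (0,3): 0 [-], cum=0
Step 1: p0@(4,1) p1@(0,3) p2@(1,1) p3@(4,2) -> at (0,3): 1 [p1], cum=1
Step 2: p0@(4,2) p1@ESC p2@(0,1) p3@(4,3) -> at (0,3): 0 [-], cum=1
Step 3: p0@(4,3) p1@ESC p2@(0,2) p3@ESC -> at (0,3): 0 [-], cum=1
Step 4: p0@ESC p1@ESC p2@(0,3) p3@ESC -> at (0,3): 1 [p2], cum=2
Step 5: p0@ESC p1@ESC p2@ESC p3@ESC -> at (0,3): 0 [-], cum=2
Total visits = 2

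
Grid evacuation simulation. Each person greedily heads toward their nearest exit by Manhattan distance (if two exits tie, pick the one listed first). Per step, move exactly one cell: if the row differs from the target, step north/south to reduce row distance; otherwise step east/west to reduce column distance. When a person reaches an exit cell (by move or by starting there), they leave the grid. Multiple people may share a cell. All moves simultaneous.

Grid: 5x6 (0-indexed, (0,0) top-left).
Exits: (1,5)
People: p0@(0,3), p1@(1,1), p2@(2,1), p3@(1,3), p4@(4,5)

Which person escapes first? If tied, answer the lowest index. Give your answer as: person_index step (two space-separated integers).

Step 1: p0:(0,3)->(1,3) | p1:(1,1)->(1,2) | p2:(2,1)->(1,1) | p3:(1,3)->(1,4) | p4:(4,5)->(3,5)
Step 2: p0:(1,3)->(1,4) | p1:(1,2)->(1,3) | p2:(1,1)->(1,2) | p3:(1,4)->(1,5)->EXIT | p4:(3,5)->(2,5)
Step 3: p0:(1,4)->(1,5)->EXIT | p1:(1,3)->(1,4) | p2:(1,2)->(1,3) | p3:escaped | p4:(2,5)->(1,5)->EXIT
Step 4: p0:escaped | p1:(1,4)->(1,5)->EXIT | p2:(1,3)->(1,4) | p3:escaped | p4:escaped
Step 5: p0:escaped | p1:escaped | p2:(1,4)->(1,5)->EXIT | p3:escaped | p4:escaped
Exit steps: [3, 4, 5, 2, 3]
First to escape: p3 at step 2

Answer: 3 2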